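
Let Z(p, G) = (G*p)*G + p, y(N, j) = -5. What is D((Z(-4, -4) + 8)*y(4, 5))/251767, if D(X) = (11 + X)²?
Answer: 96721/251767 ≈ 0.38417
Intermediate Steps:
Z(p, G) = p + p*G² (Z(p, G) = p*G² + p = p + p*G²)
D((Z(-4, -4) + 8)*y(4, 5))/251767 = (11 + (-4*(1 + (-4)²) + 8)*(-5))²/251767 = (11 + (-4*(1 + 16) + 8)*(-5))²*(1/251767) = (11 + (-4*17 + 8)*(-5))²*(1/251767) = (11 + (-68 + 8)*(-5))²*(1/251767) = (11 - 60*(-5))²*(1/251767) = (11 + 300)²*(1/251767) = 311²*(1/251767) = 96721*(1/251767) = 96721/251767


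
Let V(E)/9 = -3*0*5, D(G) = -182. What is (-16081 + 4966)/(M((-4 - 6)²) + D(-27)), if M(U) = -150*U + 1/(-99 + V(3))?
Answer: 1100385/1503019 ≈ 0.73212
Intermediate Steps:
V(E) = 0 (V(E) = 9*(-3*0*5) = 9*(0*5) = 9*0 = 0)
M(U) = -1/99 - 150*U (M(U) = -150*U + 1/(-99 + 0) = -150*U + 1/(-99) = -150*U - 1/99 = -1/99 - 150*U)
(-16081 + 4966)/(M((-4 - 6)²) + D(-27)) = (-16081 + 4966)/((-1/99 - 150*(-4 - 6)²) - 182) = -11115/((-1/99 - 150*(-10)²) - 182) = -11115/((-1/99 - 150*100) - 182) = -11115/((-1/99 - 15000) - 182) = -11115/(-1485001/99 - 182) = -11115/(-1503019/99) = -11115*(-99/1503019) = 1100385/1503019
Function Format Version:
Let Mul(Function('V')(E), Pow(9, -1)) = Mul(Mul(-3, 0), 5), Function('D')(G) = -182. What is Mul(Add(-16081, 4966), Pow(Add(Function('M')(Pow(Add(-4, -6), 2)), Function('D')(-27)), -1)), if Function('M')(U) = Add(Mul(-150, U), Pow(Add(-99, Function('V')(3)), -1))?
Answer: Rational(1100385, 1503019) ≈ 0.73212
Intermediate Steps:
Function('V')(E) = 0 (Function('V')(E) = Mul(9, Mul(Mul(-3, 0), 5)) = Mul(9, Mul(0, 5)) = Mul(9, 0) = 0)
Function('M')(U) = Add(Rational(-1, 99), Mul(-150, U)) (Function('M')(U) = Add(Mul(-150, U), Pow(Add(-99, 0), -1)) = Add(Mul(-150, U), Pow(-99, -1)) = Add(Mul(-150, U), Rational(-1, 99)) = Add(Rational(-1, 99), Mul(-150, U)))
Mul(Add(-16081, 4966), Pow(Add(Function('M')(Pow(Add(-4, -6), 2)), Function('D')(-27)), -1)) = Mul(Add(-16081, 4966), Pow(Add(Add(Rational(-1, 99), Mul(-150, Pow(Add(-4, -6), 2))), -182), -1)) = Mul(-11115, Pow(Add(Add(Rational(-1, 99), Mul(-150, Pow(-10, 2))), -182), -1)) = Mul(-11115, Pow(Add(Add(Rational(-1, 99), Mul(-150, 100)), -182), -1)) = Mul(-11115, Pow(Add(Add(Rational(-1, 99), -15000), -182), -1)) = Mul(-11115, Pow(Add(Rational(-1485001, 99), -182), -1)) = Mul(-11115, Pow(Rational(-1503019, 99), -1)) = Mul(-11115, Rational(-99, 1503019)) = Rational(1100385, 1503019)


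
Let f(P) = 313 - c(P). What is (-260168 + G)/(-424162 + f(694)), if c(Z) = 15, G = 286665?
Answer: -26497/423864 ≈ -0.062513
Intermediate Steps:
f(P) = 298 (f(P) = 313 - 1*15 = 313 - 15 = 298)
(-260168 + G)/(-424162 + f(694)) = (-260168 + 286665)/(-424162 + 298) = 26497/(-423864) = 26497*(-1/423864) = -26497/423864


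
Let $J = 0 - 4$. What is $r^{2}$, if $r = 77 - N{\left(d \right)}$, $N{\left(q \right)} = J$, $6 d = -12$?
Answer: $6561$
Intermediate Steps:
$d = -2$ ($d = \frac{1}{6} \left(-12\right) = -2$)
$J = -4$ ($J = 0 - 4 = -4$)
$N{\left(q \right)} = -4$
$r = 81$ ($r = 77 - -4 = 77 + 4 = 81$)
$r^{2} = 81^{2} = 6561$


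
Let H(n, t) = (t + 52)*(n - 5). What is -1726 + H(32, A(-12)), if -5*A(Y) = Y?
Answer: -1286/5 ≈ -257.20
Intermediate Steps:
A(Y) = -Y/5
H(n, t) = (-5 + n)*(52 + t) (H(n, t) = (52 + t)*(-5 + n) = (-5 + n)*(52 + t))
-1726 + H(32, A(-12)) = -1726 + (-260 - (-1)*(-12) + 52*32 + 32*(-⅕*(-12))) = -1726 + (-260 - 5*12/5 + 1664 + 32*(12/5)) = -1726 + (-260 - 12 + 1664 + 384/5) = -1726 + 7344/5 = -1286/5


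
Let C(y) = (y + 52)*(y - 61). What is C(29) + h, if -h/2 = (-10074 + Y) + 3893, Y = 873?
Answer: 8024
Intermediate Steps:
h = 10616 (h = -2*((-10074 + 873) + 3893) = -2*(-9201 + 3893) = -2*(-5308) = 10616)
C(y) = (-61 + y)*(52 + y) (C(y) = (52 + y)*(-61 + y) = (-61 + y)*(52 + y))
C(29) + h = (-3172 + 29**2 - 9*29) + 10616 = (-3172 + 841 - 261) + 10616 = -2592 + 10616 = 8024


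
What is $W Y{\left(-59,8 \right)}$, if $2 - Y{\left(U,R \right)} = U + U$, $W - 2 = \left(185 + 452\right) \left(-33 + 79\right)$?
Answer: $3516480$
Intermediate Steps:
$W = 29304$ ($W = 2 + \left(185 + 452\right) \left(-33 + 79\right) = 2 + 637 \cdot 46 = 2 + 29302 = 29304$)
$Y{\left(U,R \right)} = 2 - 2 U$ ($Y{\left(U,R \right)} = 2 - \left(U + U\right) = 2 - 2 U$)
$W Y{\left(-59,8 \right)} = 29304 \left(2 - -118\right) = 29304 \left(2 + 118\right) = 29304 \cdot 120 = 3516480$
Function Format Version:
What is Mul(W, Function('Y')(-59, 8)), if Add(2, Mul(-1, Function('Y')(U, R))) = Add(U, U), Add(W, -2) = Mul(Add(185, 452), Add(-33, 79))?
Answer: 3516480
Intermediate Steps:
W = 29304 (W = Add(2, Mul(Add(185, 452), Add(-33, 79))) = Add(2, Mul(637, 46)) = Add(2, 29302) = 29304)
Function('Y')(U, R) = Add(2, Mul(-2, U)) (Function('Y')(U, R) = Add(2, Mul(-1, Add(U, U))) = Add(2, Mul(-1, Mul(2, U))) = Add(2, Mul(-2, U)))
Mul(W, Function('Y')(-59, 8)) = Mul(29304, Add(2, Mul(-2, -59))) = Mul(29304, Add(2, 118)) = Mul(29304, 120) = 3516480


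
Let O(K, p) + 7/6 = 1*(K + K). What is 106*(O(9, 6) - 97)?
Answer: -25493/3 ≈ -8497.7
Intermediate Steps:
O(K, p) = -7/6 + 2*K (O(K, p) = -7/6 + 1*(K + K) = -7/6 + 1*(2*K) = -7/6 + 2*K)
106*(O(9, 6) - 97) = 106*((-7/6 + 2*9) - 97) = 106*((-7/6 + 18) - 97) = 106*(101/6 - 97) = 106*(-481/6) = -25493/3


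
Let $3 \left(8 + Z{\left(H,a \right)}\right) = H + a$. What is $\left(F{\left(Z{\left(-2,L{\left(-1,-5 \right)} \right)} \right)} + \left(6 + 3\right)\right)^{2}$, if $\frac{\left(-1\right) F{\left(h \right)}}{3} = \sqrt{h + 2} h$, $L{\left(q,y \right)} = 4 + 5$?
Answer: $- \frac{2936}{3} + 102 i \sqrt{33} \approx -978.67 + 585.95 i$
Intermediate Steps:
$L{\left(q,y \right)} = 9$
$Z{\left(H,a \right)} = -8 + \frac{H}{3} + \frac{a}{3}$ ($Z{\left(H,a \right)} = -8 + \frac{H + a}{3} = -8 + \left(\frac{H}{3} + \frac{a}{3}\right) = -8 + \frac{H}{3} + \frac{a}{3}$)
$F{\left(h \right)} = - 3 h \sqrt{2 + h}$ ($F{\left(h \right)} = - 3 \sqrt{h + 2} h = - 3 \sqrt{2 + h} h = - 3 h \sqrt{2 + h}$)
$\left(F{\left(Z{\left(-2,L{\left(-1,-5 \right)} \right)} \right)} + \left(6 + 3\right)\right)^{2} = \left(- 3 \left(-8 + \frac{1}{3} \left(-2\right) + \frac{1}{3} \cdot 9\right) \sqrt{2 + \left(-8 + \frac{1}{3} \left(-2\right) + \frac{1}{3} \cdot 9\right)} + \left(6 + 3\right)\right)^{2} = \left(- 3 \left(-8 - \frac{2}{3} + 3\right) \sqrt{2 - \frac{17}{3}} + 9\right)^{2} = \left(\left(-3\right) \left(- \frac{17}{3}\right) \sqrt{2 - \frac{17}{3}} + 9\right)^{2} = \left(\left(-3\right) \left(- \frac{17}{3}\right) \sqrt{- \frac{11}{3}} + 9\right)^{2} = \left(\left(-3\right) \left(- \frac{17}{3}\right) \frac{i \sqrt{33}}{3} + 9\right)^{2} = \left(\frac{17 i \sqrt{33}}{3} + 9\right)^{2} = \left(9 + \frac{17 i \sqrt{33}}{3}\right)^{2}$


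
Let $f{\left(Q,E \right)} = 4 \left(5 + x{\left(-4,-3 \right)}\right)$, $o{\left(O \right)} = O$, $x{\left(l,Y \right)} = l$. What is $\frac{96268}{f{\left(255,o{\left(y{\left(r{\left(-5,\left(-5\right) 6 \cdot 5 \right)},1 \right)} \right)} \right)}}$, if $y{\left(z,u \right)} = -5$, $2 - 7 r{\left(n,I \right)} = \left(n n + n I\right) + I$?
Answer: $24067$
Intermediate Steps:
$r{\left(n,I \right)} = \frac{2}{7} - \frac{I}{7} - \frac{n^{2}}{7} - \frac{I n}{7}$ ($r{\left(n,I \right)} = \frac{2}{7} - \frac{\left(n n + n I\right) + I}{7} = \frac{2}{7} - \frac{\left(n^{2} + I n\right) + I}{7} = \frac{2}{7} - \frac{I + n^{2} + I n}{7} = \frac{2}{7} - \left(\frac{I}{7} + \frac{n^{2}}{7} + \frac{I n}{7}\right) = \frac{2}{7} - \frac{I}{7} - \frac{n^{2}}{7} - \frac{I n}{7}$)
$f{\left(Q,E \right)} = 4$ ($f{\left(Q,E \right)} = 4 \left(5 - 4\right) = 4 \cdot 1 = 4$)
$\frac{96268}{f{\left(255,o{\left(y{\left(r{\left(-5,\left(-5\right) 6 \cdot 5 \right)},1 \right)} \right)} \right)}} = \frac{96268}{4} = 96268 \cdot \frac{1}{4} = 24067$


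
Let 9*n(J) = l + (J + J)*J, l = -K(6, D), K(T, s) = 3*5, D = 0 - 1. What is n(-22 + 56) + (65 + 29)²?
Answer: 81821/9 ≈ 9091.2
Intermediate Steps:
D = -1
K(T, s) = 15
l = -15 (l = -1*15 = -15)
n(J) = -5/3 + 2*J²/9 (n(J) = (-15 + (J + J)*J)/9 = (-15 + (2*J)*J)/9 = (-15 + 2*J²)/9 = -5/3 + 2*J²/9)
n(-22 + 56) + (65 + 29)² = (-5/3 + 2*(-22 + 56)²/9) + (65 + 29)² = (-5/3 + (2/9)*34²) + 94² = (-5/3 + (2/9)*1156) + 8836 = (-5/3 + 2312/9) + 8836 = 2297/9 + 8836 = 81821/9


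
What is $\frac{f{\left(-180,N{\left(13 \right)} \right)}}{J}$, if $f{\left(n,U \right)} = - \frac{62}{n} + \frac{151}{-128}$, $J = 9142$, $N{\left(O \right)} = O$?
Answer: $- \frac{4811}{52657920} \approx -9.1363 \cdot 10^{-5}$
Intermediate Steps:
$f{\left(n,U \right)} = - \frac{151}{128} - \frac{62}{n}$ ($f{\left(n,U \right)} = - \frac{62}{n} + 151 \left(- \frac{1}{128}\right) = - \frac{62}{n} - \frac{151}{128} = - \frac{151}{128} - \frac{62}{n}$)
$\frac{f{\left(-180,N{\left(13 \right)} \right)}}{J} = \frac{- \frac{151}{128} - \frac{62}{-180}}{9142} = \left(- \frac{151}{128} - - \frac{31}{90}\right) \frac{1}{9142} = \left(- \frac{151}{128} + \frac{31}{90}\right) \frac{1}{9142} = \left(- \frac{4811}{5760}\right) \frac{1}{9142} = - \frac{4811}{52657920}$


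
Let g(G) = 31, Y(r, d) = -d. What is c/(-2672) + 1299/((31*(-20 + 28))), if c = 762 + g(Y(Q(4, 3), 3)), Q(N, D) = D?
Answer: 409283/82832 ≈ 4.9411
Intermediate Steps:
c = 793 (c = 762 + 31 = 793)
c/(-2672) + 1299/((31*(-20 + 28))) = 793/(-2672) + 1299/((31*(-20 + 28))) = 793*(-1/2672) + 1299/((31*8)) = -793/2672 + 1299/248 = 409283/82832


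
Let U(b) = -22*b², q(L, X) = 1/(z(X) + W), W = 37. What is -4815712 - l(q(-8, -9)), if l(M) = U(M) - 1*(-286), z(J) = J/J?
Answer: -3477150545/722 ≈ -4.8160e+6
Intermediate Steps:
z(J) = 1
q(L, X) = 1/38 (q(L, X) = 1/(1 + 37) = 1/38)
l(M) = 286 - 22*M² (l(M) = -22*M² - 1*(-286) = -22*M² + 286 = 286 - 22*M²)
-4815712 - l(q(-8, -9)) = -4815712 - (286 - 22*(1/38)²) = -4815712 - (286 - 22*1/1444) = -4815712 - (286 - 11/722) = -4815712 - 1*206481/722 = -4815712 - 206481/722 = -3477150545/722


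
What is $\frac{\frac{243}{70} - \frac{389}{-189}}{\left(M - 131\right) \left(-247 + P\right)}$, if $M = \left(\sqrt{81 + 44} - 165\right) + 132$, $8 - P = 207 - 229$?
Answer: $\frac{122426}{784256445} + \frac{1493 \sqrt{5}}{313702578} \approx 0.00016675$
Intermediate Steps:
$P = 30$ ($P = 8 - \left(207 - 229\right) = 8 - -22 = 8 + 22 = 30$)
$M = -33 + 5 \sqrt{5}$ ($M = \left(\sqrt{125} - 165\right) + 132 = \left(5 \sqrt{5} - 165\right) + 132 = \left(-165 + 5 \sqrt{5}\right) + 132 = -33 + 5 \sqrt{5} \approx -21.82$)
$\frac{\frac{243}{70} - \frac{389}{-189}}{\left(M - 131\right) \left(-247 + P\right)} = \frac{\frac{243}{70} - \frac{389}{-189}}{\left(\left(-33 + 5 \sqrt{5}\right) - 131\right) \left(-247 + 30\right)} = \frac{243 \cdot \frac{1}{70} - - \frac{389}{189}}{\left(-164 + 5 \sqrt{5}\right) \left(-217\right)} = \frac{\frac{243}{70} + \frac{389}{189}}{35588 - 1085 \sqrt{5}} = \frac{1493}{270 \left(35588 - 1085 \sqrt{5}\right)}$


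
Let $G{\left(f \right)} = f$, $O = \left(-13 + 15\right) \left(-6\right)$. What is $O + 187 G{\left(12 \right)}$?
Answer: $2232$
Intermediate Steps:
$O = -12$ ($O = 2 \left(-6\right) = -12$)
$O + 187 G{\left(12 \right)} = -12 + 187 \cdot 12 = -12 + 2244 = 2232$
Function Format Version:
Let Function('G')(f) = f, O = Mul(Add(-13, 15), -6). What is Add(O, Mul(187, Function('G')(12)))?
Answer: 2232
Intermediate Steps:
O = -12 (O = Mul(2, -6) = -12)
Add(O, Mul(187, Function('G')(12))) = Add(-12, Mul(187, 12)) = Add(-12, 2244) = 2232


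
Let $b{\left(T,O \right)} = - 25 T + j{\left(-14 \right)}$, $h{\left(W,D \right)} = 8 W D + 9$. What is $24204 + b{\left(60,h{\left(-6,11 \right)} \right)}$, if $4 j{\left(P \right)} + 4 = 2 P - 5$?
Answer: $\frac{90779}{4} \approx 22695.0$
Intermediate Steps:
$h{\left(W,D \right)} = 9 + 8 D W$ ($h{\left(W,D \right)} = 8 D W + 9 = 9 + 8 D W$)
$j{\left(P \right)} = - \frac{9}{4} + \frac{P}{2}$ ($j{\left(P \right)} = -1 + \frac{2 P - 5}{4} = -1 + \frac{-5 + 2 P}{4} = -1 + \left(- \frac{5}{4} + \frac{P}{2}\right) = - \frac{9}{4} + \frac{P}{2}$)
$b{\left(T,O \right)} = - \frac{37}{4} - 25 T$ ($b{\left(T,O \right)} = - 25 T + \left(- \frac{9}{4} + \frac{1}{2} \left(-14\right)\right) = - 25 T - \frac{37}{4} = - \frac{37}{4} - 25 T$)
$24204 + b{\left(60,h{\left(-6,11 \right)} \right)} = 24204 - \frac{6037}{4} = \frac{90779}{4}$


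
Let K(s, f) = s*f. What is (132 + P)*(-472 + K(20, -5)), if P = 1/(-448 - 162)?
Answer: -23028434/305 ≈ -75503.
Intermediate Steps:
K(s, f) = f*s
P = -1/610 (P = 1/(-610) = -1/610 ≈ -0.0016393)
(132 + P)*(-472 + K(20, -5)) = (132 - 1/610)*(-472 - 5*20) = 80519*(-472 - 100)/610 = (80519/610)*(-572) = -23028434/305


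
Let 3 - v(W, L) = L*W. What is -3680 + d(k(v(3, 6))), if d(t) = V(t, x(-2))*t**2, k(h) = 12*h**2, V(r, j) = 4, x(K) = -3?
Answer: 29156320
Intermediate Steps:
v(W, L) = 3 - L*W
d(t) = 4*t**2
-3680 + d(k(v(3, 6))) = -3680 + 4*(12*(3 - 1*6*3)**2)**2 = -3680 + 4*(12*(3 - 18)**2)**2 = -3680 + 4*(12*(-15)**2)**2 = -3680 + 4*(12*225)**2 = -3680 + 4*2700**2 = -3680 + 4*7290000 = -3680 + 29160000 = 29156320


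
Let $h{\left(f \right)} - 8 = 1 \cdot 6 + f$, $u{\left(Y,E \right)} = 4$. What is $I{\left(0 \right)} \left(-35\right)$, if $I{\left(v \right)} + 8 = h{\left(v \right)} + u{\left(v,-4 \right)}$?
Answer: $-350$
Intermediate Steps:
$h{\left(f \right)} = 14 + f$ ($h{\left(f \right)} = 8 + \left(1 \cdot 6 + f\right) = 8 + \left(6 + f\right) = 14 + f$)
$I{\left(v \right)} = 10 + v$ ($I{\left(v \right)} = -8 + \left(\left(14 + v\right) + 4\right) = -8 + \left(18 + v\right) = 10 + v$)
$I{\left(0 \right)} \left(-35\right) = \left(10 + 0\right) \left(-35\right) = 10 \left(-35\right) = -350$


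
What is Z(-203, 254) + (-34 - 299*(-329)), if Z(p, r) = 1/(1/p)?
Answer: 98134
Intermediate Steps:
Z(p, r) = p
Z(-203, 254) + (-34 - 299*(-329)) = -203 + (-34 - 299*(-329)) = -203 + (-34 + 98371) = -203 + 98337 = 98134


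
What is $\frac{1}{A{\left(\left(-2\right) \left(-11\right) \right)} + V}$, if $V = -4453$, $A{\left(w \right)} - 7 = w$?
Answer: $- \frac{1}{4424} \approx -0.00022604$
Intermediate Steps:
$A{\left(w \right)} = 7 + w$
$\frac{1}{A{\left(\left(-2\right) \left(-11\right) \right)} + V} = \frac{1}{\left(7 - -22\right) - 4453} = \frac{1}{\left(7 + 22\right) - 4453} = \frac{1}{29 - 4453} = \frac{1}{-4424} = - \frac{1}{4424}$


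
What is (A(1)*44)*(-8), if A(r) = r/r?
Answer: -352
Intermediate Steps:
A(r) = 1
(A(1)*44)*(-8) = (1*44)*(-8) = 44*(-8) = -352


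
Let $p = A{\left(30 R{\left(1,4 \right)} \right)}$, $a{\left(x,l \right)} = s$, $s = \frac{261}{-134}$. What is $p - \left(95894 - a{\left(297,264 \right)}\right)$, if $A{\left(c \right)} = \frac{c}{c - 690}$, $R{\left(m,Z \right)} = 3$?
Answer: $- \frac{128500771}{1340} \approx -95896.0$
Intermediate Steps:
$s = - \frac{261}{134}$ ($s = 261 \left(- \frac{1}{134}\right) = - \frac{261}{134} \approx -1.9478$)
$a{\left(x,l \right)} = - \frac{261}{134}$
$A{\left(c \right)} = \frac{c}{-690 + c}$
$p = - \frac{3}{20}$ ($p = \frac{30 \cdot 3}{-690 + 30 \cdot 3} = \frac{90}{-690 + 90} = \frac{90}{-600} = 90 \left(- \frac{1}{600}\right) = - \frac{3}{20} \approx -0.15$)
$p - \left(95894 - a{\left(297,264 \right)}\right) = - \frac{3}{20} - \left(95894 - - \frac{261}{134}\right) = - \frac{3}{20} - \left(95894 + \frac{261}{134}\right) = - \frac{3}{20} - \frac{12850057}{134} = - \frac{128500771}{1340}$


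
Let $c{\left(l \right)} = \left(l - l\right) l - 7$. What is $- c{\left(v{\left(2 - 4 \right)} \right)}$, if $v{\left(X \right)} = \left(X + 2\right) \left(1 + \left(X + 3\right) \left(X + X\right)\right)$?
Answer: $7$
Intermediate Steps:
$v{\left(X \right)} = \left(1 + 2 X \left(3 + X\right)\right) \left(2 + X\right)$ ($v{\left(X \right)} = \left(2 + X\right) \left(1 + \left(3 + X\right) 2 X\right) = \left(2 + X\right) \left(1 + 2 X \left(3 + X\right)\right) = \left(1 + 2 X \left(3 + X\right)\right) \left(2 + X\right)$)
$c{\left(l \right)} = -7$ ($c{\left(l \right)} = 0 l - 7 = 0 - 7 = -7$)
$- c{\left(v{\left(2 - 4 \right)} \right)} = \left(-1\right) \left(-7\right) = 7$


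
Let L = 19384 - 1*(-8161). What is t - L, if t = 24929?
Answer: -2616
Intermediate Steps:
L = 27545 (L = 19384 + 8161 = 27545)
t - L = 24929 - 1*27545 = 24929 - 27545 = -2616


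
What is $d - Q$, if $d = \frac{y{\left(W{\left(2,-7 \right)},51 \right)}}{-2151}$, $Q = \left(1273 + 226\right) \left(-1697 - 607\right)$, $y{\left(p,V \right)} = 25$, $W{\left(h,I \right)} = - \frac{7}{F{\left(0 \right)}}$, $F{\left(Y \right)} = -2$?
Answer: $\frac{7428900071}{2151} \approx 3.4537 \cdot 10^{6}$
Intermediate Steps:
$W{\left(h,I \right)} = \frac{7}{2}$ ($W{\left(h,I \right)} = - \frac{7}{-2} = \left(-7\right) \left(- \frac{1}{2}\right) = \frac{7}{2}$)
$Q = -3453696$ ($Q = 1499 \left(-2304\right) = -3453696$)
$d = - \frac{25}{2151}$ ($d = \frac{25}{-2151} = 25 \left(- \frac{1}{2151}\right) = - \frac{25}{2151} \approx -0.011623$)
$d - Q = - \frac{25}{2151} - -3453696 = - \frac{25}{2151} + 3453696 = \frac{7428900071}{2151}$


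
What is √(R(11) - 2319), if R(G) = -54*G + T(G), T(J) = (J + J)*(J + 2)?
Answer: I*√2627 ≈ 51.254*I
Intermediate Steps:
T(J) = 2*J*(2 + J) (T(J) = (2*J)*(2 + J) = 2*J*(2 + J))
R(G) = -54*G + 2*G*(2 + G)
√(R(11) - 2319) = √(2*11*(-25 + 11) - 2319) = √(2*11*(-14) - 2319) = √(-308 - 2319) = √(-2627) = I*√2627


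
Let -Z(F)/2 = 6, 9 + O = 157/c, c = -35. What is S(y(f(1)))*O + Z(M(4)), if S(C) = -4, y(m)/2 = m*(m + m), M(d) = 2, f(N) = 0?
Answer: 1468/35 ≈ 41.943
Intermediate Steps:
O = -472/35 (O = -9 + 157/(-35) = -9 + 157*(-1/35) = -9 - 157/35 = -472/35 ≈ -13.486)
y(m) = 4*m² (y(m) = 2*(m*(m + m)) = 2*(m*(2*m)) = 2*(2*m²) = 4*m²)
Z(F) = -12 (Z(F) = -2*6 = -12)
S(y(f(1)))*O + Z(M(4)) = -4*(-472/35) - 12 = 1888/35 - 12 = 1468/35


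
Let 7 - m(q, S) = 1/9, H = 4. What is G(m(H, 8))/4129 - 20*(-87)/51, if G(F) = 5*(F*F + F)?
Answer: 194354590/5685633 ≈ 34.183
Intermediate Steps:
m(q, S) = 62/9 (m(q, S) = 7 - 1/9 = 7 - 1*⅑ = 7 - ⅑ = 62/9)
G(F) = 5*F + 5*F² (G(F) = 5*(F² + F) = 5*(F + F²) = 5*F + 5*F²)
G(m(H, 8))/4129 - 20*(-87)/51 = (5*(62/9)*(1 + 62/9))/4129 - 20*(-87)/51 = (5*(62/9)*(71/9))*(1/4129) + 1740*(1/51) = (22010/81)*(1/4129) + 580/17 = 22010/334449 + 580/17 = 194354590/5685633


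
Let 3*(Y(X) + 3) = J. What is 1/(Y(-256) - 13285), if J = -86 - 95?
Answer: -3/40045 ≈ -7.4916e-5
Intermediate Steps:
J = -181
Y(X) = -190/3 (Y(X) = -3 + (1/3)*(-181) = -3 - 181/3 = -190/3)
1/(Y(-256) - 13285) = 1/(-190/3 - 13285) = 1/(-40045/3) = -3/40045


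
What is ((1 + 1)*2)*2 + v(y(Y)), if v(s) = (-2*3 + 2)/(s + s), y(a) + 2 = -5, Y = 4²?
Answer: 58/7 ≈ 8.2857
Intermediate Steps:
Y = 16
y(a) = -7 (y(a) = -2 - 5 = -7)
v(s) = -2/s (v(s) = (-6 + 2)/((2*s)) = -2/s)
((1 + 1)*2)*2 + v(y(Y)) = ((1 + 1)*2)*2 - 2/(-7) = (2*2)*2 - 2*(-⅐) = 4*2 + 2/7 = 8 + 2/7 = 58/7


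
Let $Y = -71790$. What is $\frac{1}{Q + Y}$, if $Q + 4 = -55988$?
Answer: $- \frac{1}{127782} \approx -7.8258 \cdot 10^{-6}$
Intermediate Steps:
$Q = -55992$ ($Q = -4 - 55988 = -55992$)
$\frac{1}{Q + Y} = \frac{1}{-55992 - 71790} = \frac{1}{-127782} = - \frac{1}{127782}$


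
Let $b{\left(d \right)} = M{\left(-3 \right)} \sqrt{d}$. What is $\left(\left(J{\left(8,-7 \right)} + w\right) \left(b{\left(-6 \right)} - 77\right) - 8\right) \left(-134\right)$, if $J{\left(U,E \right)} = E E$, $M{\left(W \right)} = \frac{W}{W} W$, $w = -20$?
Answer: $300294 + 11658 i \sqrt{6} \approx 3.0029 \cdot 10^{5} + 28556.0 i$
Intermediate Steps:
$M{\left(W \right)} = W$ ($M{\left(W \right)} = 1 W = W$)
$J{\left(U,E \right)} = E^{2}$
$b{\left(d \right)} = - 3 \sqrt{d}$
$\left(\left(J{\left(8,-7 \right)} + w\right) \left(b{\left(-6 \right)} - 77\right) - 8\right) \left(-134\right) = \left(\left(\left(-7\right)^{2} - 20\right) \left(- 3 \sqrt{-6} - 77\right) - 8\right) \left(-134\right) = \left(\left(49 - 20\right) \left(- 3 i \sqrt{6} - 77\right) - 8\right) \left(-134\right) = \left(29 \left(- 3 i \sqrt{6} - 77\right) - 8\right) \left(-134\right) = \left(29 \left(-77 - 3 i \sqrt{6}\right) - 8\right) \left(-134\right) = \left(\left(-2233 - 87 i \sqrt{6}\right) - 8\right) \left(-134\right) = \left(-2241 - 87 i \sqrt{6}\right) \left(-134\right) = 300294 + 11658 i \sqrt{6}$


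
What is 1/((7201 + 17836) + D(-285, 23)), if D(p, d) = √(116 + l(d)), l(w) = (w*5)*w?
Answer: 25037/626848608 - √2761/626848608 ≈ 3.9857e-5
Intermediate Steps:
l(w) = 5*w² (l(w) = (5*w)*w = 5*w²)
D(p, d) = √(116 + 5*d²)
1/((7201 + 17836) + D(-285, 23)) = 1/((7201 + 17836) + √(116 + 5*23²)) = 1/(25037 + √(116 + 5*529)) = 1/(25037 + √(116 + 2645)) = 1/(25037 + √2761)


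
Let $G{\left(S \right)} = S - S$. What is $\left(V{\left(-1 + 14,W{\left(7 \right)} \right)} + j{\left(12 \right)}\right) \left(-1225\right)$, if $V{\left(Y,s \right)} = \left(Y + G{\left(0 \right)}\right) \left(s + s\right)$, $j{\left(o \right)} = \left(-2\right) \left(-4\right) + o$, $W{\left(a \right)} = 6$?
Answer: $-215600$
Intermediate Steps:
$G{\left(S \right)} = 0$
$j{\left(o \right)} = 8 + o$
$V{\left(Y,s \right)} = 2 Y s$ ($V{\left(Y,s \right)} = \left(Y + 0\right) \left(s + s\right) = Y 2 s = 2 Y s$)
$\left(V{\left(-1 + 14,W{\left(7 \right)} \right)} + j{\left(12 \right)}\right) \left(-1225\right) = \left(2 \left(-1 + 14\right) 6 + \left(8 + 12\right)\right) \left(-1225\right) = \left(2 \cdot 13 \cdot 6 + 20\right) \left(-1225\right) = \left(156 + 20\right) \left(-1225\right) = 176 \left(-1225\right) = -215600$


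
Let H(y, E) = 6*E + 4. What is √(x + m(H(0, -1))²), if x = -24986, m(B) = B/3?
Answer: I*√224870/3 ≈ 158.07*I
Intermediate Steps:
H(y, E) = 4 + 6*E
m(B) = B/3 (m(B) = B*(⅓) = B/3)
√(x + m(H(0, -1))²) = √(-24986 + ((4 + 6*(-1))/3)²) = √(-24986 + ((4 - 6)/3)²) = √(-24986 + ((⅓)*(-2))²) = √(-24986 + (-⅔)²) = √(-24986 + 4/9) = √(-224870/9) = I*√224870/3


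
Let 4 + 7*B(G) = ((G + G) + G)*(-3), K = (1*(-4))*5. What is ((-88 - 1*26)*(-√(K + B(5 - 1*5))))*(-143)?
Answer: -195624*I*√7/7 ≈ -73939.0*I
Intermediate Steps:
K = -20 (K = -4*5 = -20)
B(G) = -4/7 - 9*G/7 (B(G) = -4/7 + (((G + G) + G)*(-3))/7 = -4/7 + ((2*G + G)*(-3))/7 = -4/7 + ((3*G)*(-3))/7 = -4/7 + (-9*G)/7 = -4/7 - 9*G/7)
((-88 - 1*26)*(-√(K + B(5 - 1*5))))*(-143) = ((-88 - 1*26)*(-√(-20 + (-4/7 - 9*(5 - 1*5)/7))))*(-143) = ((-88 - 26)*(-√(-20 + (-4/7 - 9*(5 - 5)/7))))*(-143) = -(-114)*√(-20 + (-4/7 - 9/7*0))*(-143) = -(-114)*√(-20 + (-4/7 + 0))*(-143) = -(-114)*√(-20 - 4/7)*(-143) = -(-114)*√(-144/7)*(-143) = -(-114)*12*I*√7/7*(-143) = -(-1368)*I*√7/7*(-143) = (1368*I*√7/7)*(-143) = -195624*I*√7/7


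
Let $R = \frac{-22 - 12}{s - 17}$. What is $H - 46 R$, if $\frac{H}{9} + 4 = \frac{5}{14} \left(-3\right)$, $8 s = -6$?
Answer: $- \frac{132953}{994} \approx -133.76$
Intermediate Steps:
$s = - \frac{3}{4}$ ($s = \frac{1}{8} \left(-6\right) = - \frac{3}{4} \approx -0.75$)
$H = - \frac{639}{14}$ ($H = -36 + 9 \cdot \frac{5}{14} \left(-3\right) = -36 + 9 \left(- \frac{15}{14}\right) = -36 - \frac{135}{14} = - \frac{639}{14} \approx -45.643$)
$R = \frac{136}{71}$ ($R = \frac{-22 - 12}{- \frac{3}{4} - 17} = - \frac{34}{- \frac{71}{4}} = \left(-34\right) \left(- \frac{4}{71}\right) = \frac{136}{71} \approx 1.9155$)
$H - 46 R = - \frac{639}{14} - \frac{6256}{71} = - \frac{132953}{994}$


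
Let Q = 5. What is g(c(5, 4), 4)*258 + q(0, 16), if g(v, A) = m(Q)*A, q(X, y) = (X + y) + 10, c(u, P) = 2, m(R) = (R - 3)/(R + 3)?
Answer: 284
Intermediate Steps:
m(R) = (-3 + R)/(3 + R)
q(X, y) = 10 + X + y
g(v, A) = A/4 (g(v, A) = ((-3 + 5)/(3 + 5))*A = (2/8)*A = ((⅛)*2)*A = A/4)
g(c(5, 4), 4)*258 + q(0, 16) = ((¼)*4)*258 + (10 + 0 + 16) = 1*258 + 26 = 258 + 26 = 284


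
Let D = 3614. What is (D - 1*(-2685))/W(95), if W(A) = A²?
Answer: 6299/9025 ≈ 0.69795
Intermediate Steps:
(D - 1*(-2685))/W(95) = (3614 - 1*(-2685))/(95²) = (3614 + 2685)/9025 = 6299*(1/9025) = 6299/9025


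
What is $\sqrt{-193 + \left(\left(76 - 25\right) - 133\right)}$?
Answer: $5 i \sqrt{11} \approx 16.583 i$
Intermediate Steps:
$\sqrt{-193 + \left(\left(76 - 25\right) - 133\right)} = \sqrt{-193 + \left(51 - 133\right)} = \sqrt{-193 - 82} = \sqrt{-275} = 5 i \sqrt{11}$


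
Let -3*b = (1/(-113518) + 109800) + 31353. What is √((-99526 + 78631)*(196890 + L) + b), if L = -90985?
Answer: I*√256649277142680071262/340554 ≈ 47042.0*I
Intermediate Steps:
b = -16023406253/340554 (b = -((1/(-113518) + 109800) + 31353)/3 = -((-1/113518 + 109800) + 31353)/3 = -(12464276399/113518 + 31353)/3 = -⅓*16023406253/113518 = -16023406253/340554 ≈ -47051.)
√((-99526 + 78631)*(196890 + L) + b) = √((-99526 + 78631)*(196890 - 90985) - 16023406253/340554) = √(-20895*105905 - 16023406253/340554) = √(-2212884975 - 16023406253/340554) = √(-753622853182403/340554) = I*√256649277142680071262/340554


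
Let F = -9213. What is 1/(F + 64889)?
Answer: 1/55676 ≈ 1.7961e-5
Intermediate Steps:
1/(F + 64889) = 1/(-9213 + 64889) = 1/55676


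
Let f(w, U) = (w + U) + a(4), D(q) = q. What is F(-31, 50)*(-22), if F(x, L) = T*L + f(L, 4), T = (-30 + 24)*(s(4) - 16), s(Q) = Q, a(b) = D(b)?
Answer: -80476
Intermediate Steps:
a(b) = b
f(w, U) = 4 + U + w (f(w, U) = (w + U) + 4 = (U + w) + 4 = 4 + U + w)
T = 72 (T = (-30 + 24)*(4 - 16) = -6*(-12) = 72)
F(x, L) = 8 + 73*L (F(x, L) = 72*L + (4 + 4 + L) = 72*L + (8 + L) = 8 + 73*L)
F(-31, 50)*(-22) = (8 + 73*50)*(-22) = (8 + 3650)*(-22) = 3658*(-22) = -80476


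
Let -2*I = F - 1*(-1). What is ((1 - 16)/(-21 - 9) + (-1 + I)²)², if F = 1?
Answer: 81/4 ≈ 20.250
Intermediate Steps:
I = -1 (I = -(1 - 1*(-1))/2 = -(1 + 1)/2 = -½*2 = -1)
((1 - 16)/(-21 - 9) + (-1 + I)²)² = ((1 - 16)/(-21 - 9) + (-1 - 1)²)² = (-15/(-30) + (-2)²)² = (-15*(-1/30) + 4)² = (½ + 4)² = (9/2)² = 81/4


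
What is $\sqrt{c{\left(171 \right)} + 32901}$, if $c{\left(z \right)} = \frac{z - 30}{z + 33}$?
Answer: $\frac{\sqrt{38034355}}{34} \approx 181.39$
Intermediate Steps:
$c{\left(z \right)} = \frac{-30 + z}{33 + z}$
$\sqrt{c{\left(171 \right)} + 32901} = \sqrt{\frac{-30 + 171}{33 + 171} + 32901} = \sqrt{\frac{1}{204} \cdot 141 + 32901} = \sqrt{\frac{47}{68} + 32901} = \sqrt{\frac{2237315}{68}} = \frac{\sqrt{38034355}}{34}$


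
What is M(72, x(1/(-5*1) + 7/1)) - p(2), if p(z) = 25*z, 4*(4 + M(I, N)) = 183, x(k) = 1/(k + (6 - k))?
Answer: -33/4 ≈ -8.2500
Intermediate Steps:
x(k) = ⅙ (x(k) = 1/6 = ⅙)
M(I, N) = 167/4 (M(I, N) = -4 + (¼)*183 = -4 + 183/4 = 167/4)
M(72, x(1/(-5*1) + 7/1)) - p(2) = 167/4 - 25*2 = 167/4 - 1*50 = 167/4 - 50 = -33/4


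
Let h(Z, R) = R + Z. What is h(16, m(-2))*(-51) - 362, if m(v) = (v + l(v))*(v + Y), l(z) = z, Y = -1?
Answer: -1790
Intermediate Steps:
m(v) = 2*v*(-1 + v) (m(v) = (v + v)*(v - 1) = (2*v)*(-1 + v) = 2*v*(-1 + v))
h(16, m(-2))*(-51) - 362 = (2*(-2)*(-1 - 2) + 16)*(-51) - 362 = (2*(-2)*(-3) + 16)*(-51) - 362 = (12 + 16)*(-51) - 362 = 28*(-51) - 362 = -1428 - 362 = -1790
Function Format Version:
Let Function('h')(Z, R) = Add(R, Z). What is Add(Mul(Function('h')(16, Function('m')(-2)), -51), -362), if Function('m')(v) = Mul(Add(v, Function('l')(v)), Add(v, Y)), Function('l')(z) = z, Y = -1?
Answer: -1790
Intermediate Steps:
Function('m')(v) = Mul(2, v, Add(-1, v)) (Function('m')(v) = Mul(Add(v, v), Add(v, -1)) = Mul(Mul(2, v), Add(-1, v)) = Mul(2, v, Add(-1, v)))
Add(Mul(Function('h')(16, Function('m')(-2)), -51), -362) = Add(Mul(Add(Mul(2, -2, Add(-1, -2)), 16), -51), -362) = Add(Mul(Add(Mul(2, -2, -3), 16), -51), -362) = Add(Mul(Add(12, 16), -51), -362) = Add(Mul(28, -51), -362) = Add(-1428, -362) = -1790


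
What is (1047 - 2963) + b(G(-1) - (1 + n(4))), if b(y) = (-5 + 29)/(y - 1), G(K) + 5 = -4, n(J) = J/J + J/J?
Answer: -24932/13 ≈ -1917.8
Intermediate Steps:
n(J) = 2 (n(J) = 1 + 1 = 2)
G(K) = -9 (G(K) = -5 - 4 = -9)
b(y) = 24/(-1 + y)
(1047 - 2963) + b(G(-1) - (1 + n(4))) = (1047 - 2963) + 24/(-1 + (-9 - (1 + 2))) = -1916 + 24/(-1 + (-9 - 1*3)) = -1916 + 24/(-1 + (-9 - 3)) = -1916 + 24/(-1 - 12) = -1916 + 24/(-13) = -1916 + 24*(-1/13) = -1916 - 24/13 = -24932/13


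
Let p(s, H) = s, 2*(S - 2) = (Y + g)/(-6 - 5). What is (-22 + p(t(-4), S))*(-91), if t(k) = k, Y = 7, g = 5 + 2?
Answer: 2366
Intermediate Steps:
g = 7
S = 15/11 (S = 2 + ((7 + 7)/(-6 - 5))/2 = 2 + (14/(-11))/2 = 2 + (14*(-1/11))/2 = 2 + (1/2)*(-14/11) = 2 - 7/11 = 15/11 ≈ 1.3636)
(-22 + p(t(-4), S))*(-91) = (-22 - 4)*(-91) = -26*(-91) = 2366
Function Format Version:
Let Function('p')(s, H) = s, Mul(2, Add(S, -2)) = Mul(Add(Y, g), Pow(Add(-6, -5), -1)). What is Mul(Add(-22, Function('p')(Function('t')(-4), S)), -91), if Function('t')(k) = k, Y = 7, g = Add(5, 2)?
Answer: 2366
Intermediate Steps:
g = 7
S = Rational(15, 11) (S = Add(2, Mul(Rational(1, 2), Mul(Add(7, 7), Pow(Add(-6, -5), -1)))) = Add(2, Mul(Rational(1, 2), Mul(14, Pow(-11, -1)))) = Add(2, Mul(Rational(1, 2), Mul(14, Rational(-1, 11)))) = Add(2, Mul(Rational(1, 2), Rational(-14, 11))) = Add(2, Rational(-7, 11)) = Rational(15, 11) ≈ 1.3636)
Mul(Add(-22, Function('p')(Function('t')(-4), S)), -91) = Mul(Add(-22, -4), -91) = Mul(-26, -91) = 2366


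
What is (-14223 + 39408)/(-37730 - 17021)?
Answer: -25185/54751 ≈ -0.45999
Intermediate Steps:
(-14223 + 39408)/(-37730 - 17021) = 25185/(-54751) = 25185*(-1/54751) = -25185/54751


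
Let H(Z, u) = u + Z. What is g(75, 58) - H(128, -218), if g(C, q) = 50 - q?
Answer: 82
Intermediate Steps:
H(Z, u) = Z + u
g(75, 58) - H(128, -218) = (50 - 1*58) - (128 - 218) = (50 - 58) - 1*(-90) = -8 + 90 = 82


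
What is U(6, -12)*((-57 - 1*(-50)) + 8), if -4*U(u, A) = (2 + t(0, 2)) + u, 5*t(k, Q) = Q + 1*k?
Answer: -21/10 ≈ -2.1000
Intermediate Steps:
t(k, Q) = Q/5 + k/5 (t(k, Q) = (Q + 1*k)/5 = (Q + k)/5 = Q/5 + k/5)
U(u, A) = -⅗ - u/4 (U(u, A) = -((2 + ((⅕)*2 + (⅕)*0)) + u)/4 = -((2 + (⅖ + 0)) + u)/4 = -((2 + ⅖) + u)/4 = -(12/5 + u)/4 = -⅗ - u/4)
U(6, -12)*((-57 - 1*(-50)) + 8) = (-⅗ - ¼*6)*((-57 - 1*(-50)) + 8) = (-⅗ - 3/2)*((-57 + 50) + 8) = -21*(-7 + 8)/10 = -21/10*1 = -21/10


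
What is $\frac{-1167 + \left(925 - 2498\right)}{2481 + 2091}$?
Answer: $- \frac{685}{1143} \approx -0.5993$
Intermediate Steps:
$\frac{-1167 + \left(925 - 2498\right)}{2481 + 2091} = \frac{-1167 - 1573}{4572} = \left(-2740\right) \frac{1}{4572} = - \frac{685}{1143}$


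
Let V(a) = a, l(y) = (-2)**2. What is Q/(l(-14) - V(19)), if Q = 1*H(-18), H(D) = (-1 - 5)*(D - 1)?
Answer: -38/5 ≈ -7.6000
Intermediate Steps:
l(y) = 4
H(D) = 6 - 6*D (H(D) = -6*(-1 + D) = 6 - 6*D)
Q = 114 (Q = 1*(6 - 6*(-18)) = 1*(6 + 108) = 1*114 = 114)
Q/(l(-14) - V(19)) = 114/(4 - 1*19) = 114/(4 - 19) = 114/(-15) = 114*(-1/15) = -38/5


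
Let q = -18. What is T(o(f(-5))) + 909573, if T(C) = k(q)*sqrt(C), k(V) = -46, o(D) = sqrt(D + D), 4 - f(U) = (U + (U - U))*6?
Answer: 909573 - 46*sqrt(2)*17**(1/4) ≈ 9.0944e+5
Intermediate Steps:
f(U) = 4 - 6*U (f(U) = 4 - (U + (U - U))*6 = 4 - (U + 0)*6 = 4 - U*6 = 4 - 6*U)
o(D) = sqrt(2)*sqrt(D) (o(D) = sqrt(2*D) = sqrt(2)*sqrt(D))
T(C) = -46*sqrt(C)
T(o(f(-5))) + 909573 = -46*2**(1/4)*(4 - 6*(-5))**(1/4) + 909573 = -46*2**(1/4)*(4 + 30)**(1/4) + 909573 = -46*sqrt(2)*17**(1/4) + 909573 = 909573 - 46*sqrt(2)*17**(1/4)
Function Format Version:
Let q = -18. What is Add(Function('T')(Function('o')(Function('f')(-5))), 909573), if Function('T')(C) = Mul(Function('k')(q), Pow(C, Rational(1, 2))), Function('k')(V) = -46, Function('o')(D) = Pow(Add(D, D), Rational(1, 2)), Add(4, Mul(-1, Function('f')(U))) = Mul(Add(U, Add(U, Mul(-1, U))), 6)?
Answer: Add(909573, Mul(-46, Pow(2, Rational(1, 2)), Pow(17, Rational(1, 4)))) ≈ 9.0944e+5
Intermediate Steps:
Function('f')(U) = Add(4, Mul(-6, U)) (Function('f')(U) = Add(4, Mul(-1, Mul(Add(U, Add(U, Mul(-1, U))), 6))) = Add(4, Mul(-1, Mul(Add(U, 0), 6))) = Add(4, Mul(-1, Mul(U, 6))) = Add(4, Mul(-1, Mul(6, U))) = Add(4, Mul(-6, U)))
Function('o')(D) = Mul(Pow(2, Rational(1, 2)), Pow(D, Rational(1, 2))) (Function('o')(D) = Pow(Mul(2, D), Rational(1, 2)) = Mul(Pow(2, Rational(1, 2)), Pow(D, Rational(1, 2))))
Function('T')(C) = Mul(-46, Pow(C, Rational(1, 2)))
Add(Function('T')(Function('o')(Function('f')(-5))), 909573) = Add(Mul(-46, Pow(Mul(Pow(2, Rational(1, 2)), Pow(Add(4, Mul(-6, -5)), Rational(1, 2))), Rational(1, 2))), 909573) = Add(Mul(-46, Pow(Mul(Pow(2, Rational(1, 2)), Pow(Add(4, 30), Rational(1, 2))), Rational(1, 2))), 909573) = Add(Mul(-46, Pow(Mul(Pow(2, Rational(1, 2)), Pow(34, Rational(1, 2))), Rational(1, 2))), 909573) = Add(Mul(-46, Pow(Mul(2, Pow(17, Rational(1, 2))), Rational(1, 2))), 909573) = Add(Mul(-46, Mul(Pow(2, Rational(1, 2)), Pow(17, Rational(1, 4)))), 909573) = Add(Mul(-46, Pow(2, Rational(1, 2)), Pow(17, Rational(1, 4))), 909573) = Add(909573, Mul(-46, Pow(2, Rational(1, 2)), Pow(17, Rational(1, 4))))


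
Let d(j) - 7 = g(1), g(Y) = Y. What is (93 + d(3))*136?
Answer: 13736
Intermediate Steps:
d(j) = 8 (d(j) = 7 + 1 = 8)
(93 + d(3))*136 = (93 + 8)*136 = 101*136 = 13736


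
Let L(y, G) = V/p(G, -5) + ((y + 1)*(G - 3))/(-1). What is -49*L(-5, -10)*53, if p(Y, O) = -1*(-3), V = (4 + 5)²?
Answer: 64925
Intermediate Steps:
V = 81 (V = 9² = 81)
p(Y, O) = 3
L(y, G) = 27 - (1 + y)*(-3 + G) (L(y, G) = 81/3 + ((y + 1)*(G - 3))/(-1) = 81*(⅓) + ((1 + y)*(-3 + G))*(-1) = 27 - (1 + y)*(-3 + G))
-49*L(-5, -10)*53 = -49*(30 - 1*(-10) + 3*(-5) - 1*(-10)*(-5))*53 = -49*(30 + 10 - 15 - 50)*53 = -49*(-25)*53 = 1225*53 = 64925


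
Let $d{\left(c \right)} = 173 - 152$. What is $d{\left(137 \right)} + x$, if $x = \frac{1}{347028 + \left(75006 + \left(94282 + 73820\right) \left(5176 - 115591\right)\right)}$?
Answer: $\frac{389771766215}{18560560296} \approx 21.0$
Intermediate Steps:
$d{\left(c \right)} = 21$ ($d{\left(c \right)} = 173 - 152 = 21$)
$x = - \frac{1}{18560560296}$ ($x = \frac{1}{347028 + \left(75006 + 168102 \left(-110415\right)\right)} = \frac{1}{347028 + \left(75006 - 18560982330\right)} = \frac{1}{347028 - 18560907324} = \frac{1}{-18560560296} = - \frac{1}{18560560296} \approx -5.3878 \cdot 10^{-11}$)
$d{\left(137 \right)} + x = 21 - \frac{1}{18560560296} = \frac{389771766215}{18560560296}$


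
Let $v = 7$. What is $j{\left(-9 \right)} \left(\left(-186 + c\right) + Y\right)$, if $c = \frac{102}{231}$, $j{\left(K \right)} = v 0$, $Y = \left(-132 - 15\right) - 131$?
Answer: $0$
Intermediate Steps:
$Y = -278$ ($Y = -147 - 131 = -278$)
$j{\left(K \right)} = 0$ ($j{\left(K \right)} = 7 \cdot 0 = 0$)
$c = \frac{34}{77}$ ($c = 102 \cdot \frac{1}{231} = \frac{34}{77} \approx 0.44156$)
$j{\left(-9 \right)} \left(\left(-186 + c\right) + Y\right) = 0 \left(\left(-186 + \frac{34}{77}\right) - 278\right) = 0 \left(- \frac{14288}{77} - 278\right) = 0 \left(- \frac{35694}{77}\right) = 0$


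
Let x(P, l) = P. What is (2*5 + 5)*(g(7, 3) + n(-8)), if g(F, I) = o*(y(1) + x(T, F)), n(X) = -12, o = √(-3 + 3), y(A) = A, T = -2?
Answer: -180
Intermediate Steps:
o = 0 (o = √0 = 0)
g(F, I) = 0 (g(F, I) = 0*(1 - 2) = 0*(-1) = 0)
(2*5 + 5)*(g(7, 3) + n(-8)) = (2*5 + 5)*(0 - 12) = (10 + 5)*(-12) = 15*(-12) = -180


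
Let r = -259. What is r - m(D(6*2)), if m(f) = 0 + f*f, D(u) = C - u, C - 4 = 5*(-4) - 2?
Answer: -1159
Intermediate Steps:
C = -18 (C = 4 + (5*(-4) - 2) = 4 + (-20 - 2) = 4 - 22 = -18)
D(u) = -18 - u
m(f) = f² (m(f) = 0 + f² = f²)
r - m(D(6*2)) = -259 - (-18 - 6*2)² = -259 - (-18 - 1*12)² = -259 - (-18 - 12)² = -259 - 1*(-30)² = -259 - 1*900 = -259 - 900 = -1159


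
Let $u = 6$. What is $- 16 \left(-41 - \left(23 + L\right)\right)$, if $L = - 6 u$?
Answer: $448$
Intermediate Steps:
$L = -36$ ($L = \left(-6\right) 6 = -36$)
$- 16 \left(-41 - \left(23 + L\right)\right) = - 16 \left(-41 - -13\right) = - 16 \left(-41 + \left(\left(-22 - 1\right) + 36\right)\right) = - 16 \left(-41 + \left(-23 + 36\right)\right) = - 16 \left(-41 + 13\right) = \left(-16\right) \left(-28\right) = 448$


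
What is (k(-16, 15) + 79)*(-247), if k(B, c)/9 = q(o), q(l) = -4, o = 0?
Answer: -10621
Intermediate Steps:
k(B, c) = -36 (k(B, c) = 9*(-4) = -36)
(k(-16, 15) + 79)*(-247) = (-36 + 79)*(-247) = 43*(-247) = -10621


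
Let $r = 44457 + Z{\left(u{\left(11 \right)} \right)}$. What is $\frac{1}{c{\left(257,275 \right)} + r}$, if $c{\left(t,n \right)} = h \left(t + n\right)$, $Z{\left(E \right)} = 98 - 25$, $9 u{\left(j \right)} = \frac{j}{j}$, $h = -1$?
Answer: $\frac{1}{43998} \approx 2.2728 \cdot 10^{-5}$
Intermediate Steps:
$u{\left(j \right)} = \frac{1}{9}$ ($u{\left(j \right)} = \frac{j \frac{1}{j}}{9} = \frac{1}{9} \cdot 1 = \frac{1}{9}$)
$Z{\left(E \right)} = 73$
$c{\left(t,n \right)} = - n - t$ ($c{\left(t,n \right)} = - (t + n) = - (n + t) = - n - t$)
$r = 44530$ ($r = 44457 + 73 = 44530$)
$\frac{1}{c{\left(257,275 \right)} + r} = \frac{1}{\left(\left(-1\right) 275 - 257\right) + 44530} = \frac{1}{\left(-275 - 257\right) + 44530} = \frac{1}{-532 + 44530} = \frac{1}{43998}$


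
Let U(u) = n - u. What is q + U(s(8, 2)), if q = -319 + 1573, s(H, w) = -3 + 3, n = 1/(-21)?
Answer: 26333/21 ≈ 1254.0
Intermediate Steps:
n = -1/21 ≈ -0.047619
s(H, w) = 0
U(u) = -1/21 - u
q = 1254
q + U(s(8, 2)) = 1254 + (-1/21 - 1*0) = 1254 + (-1/21 + 0) = 1254 - 1/21 = 26333/21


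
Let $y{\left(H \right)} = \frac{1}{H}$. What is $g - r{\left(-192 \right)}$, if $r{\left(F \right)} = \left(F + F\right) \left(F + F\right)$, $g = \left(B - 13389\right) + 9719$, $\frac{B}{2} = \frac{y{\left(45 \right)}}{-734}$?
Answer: $- \frac{2495845891}{16515} \approx -1.5113 \cdot 10^{5}$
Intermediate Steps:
$B = - \frac{1}{16515}$ ($B = 2 \frac{1}{45 \left(-734\right)} = 2 \cdot \frac{1}{45} \left(- \frac{1}{734}\right) = 2 \left(- \frac{1}{33030}\right) = - \frac{1}{16515} \approx -6.0551 \cdot 10^{-5}$)
$g = - \frac{60610051}{16515}$ ($g = \left(- \frac{1}{16515} - 13389\right) + 9719 = - \frac{221119336}{16515} + 9719 = - \frac{60610051}{16515} \approx -3670.0$)
$r{\left(F \right)} = 4 F^{2}$ ($r{\left(F \right)} = 2 F 2 F = 4 F^{2}$)
$g - r{\left(-192 \right)} = - \frac{60610051}{16515} - 4 \left(-192\right)^{2} = - \frac{60610051}{16515} - 4 \cdot 36864 = - \frac{60610051}{16515} - 147456 = - \frac{2495845891}{16515}$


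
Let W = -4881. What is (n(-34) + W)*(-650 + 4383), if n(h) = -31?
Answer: -18336496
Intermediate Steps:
(n(-34) + W)*(-650 + 4383) = (-31 - 4881)*(-650 + 4383) = -4912*3733 = -18336496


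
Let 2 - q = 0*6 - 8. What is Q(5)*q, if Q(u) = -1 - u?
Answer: -60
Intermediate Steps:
q = 10 (q = 2 - (0*6 - 8) = 2 - (0 - 8) = 2 - 1*(-8) = 2 + 8 = 10)
Q(5)*q = (-1 - 1*5)*10 = (-1 - 5)*10 = -6*10 = -60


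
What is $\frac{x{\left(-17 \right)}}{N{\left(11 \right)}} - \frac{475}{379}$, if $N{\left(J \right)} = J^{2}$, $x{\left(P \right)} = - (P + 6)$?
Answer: $- \frac{4846}{4169} \approx -1.1624$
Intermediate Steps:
$x{\left(P \right)} = -6 - P$ ($x{\left(P \right)} = - (6 + P) = -6 - P$)
$\frac{x{\left(-17 \right)}}{N{\left(11 \right)}} - \frac{475}{379} = \frac{-6 - -17}{11^{2}} - \frac{475}{379} = \frac{-6 + 17}{121} - \frac{475}{379} = 11 \cdot \frac{1}{121} - \frac{475}{379} = \frac{1}{11} - \frac{475}{379} = - \frac{4846}{4169}$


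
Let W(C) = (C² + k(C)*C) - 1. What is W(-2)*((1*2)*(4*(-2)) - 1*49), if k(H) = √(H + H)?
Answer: -195 + 260*I ≈ -195.0 + 260.0*I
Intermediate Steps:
k(H) = √2*√H (k(H) = √(2*H) = √2*√H)
W(C) = -1 + C² + √2*C^(3/2) (W(C) = (C² + (√2*√C)*C) - 1 = (C² + √2*C^(3/2)) - 1 = -1 + C² + √2*C^(3/2))
W(-2)*((1*2)*(4*(-2)) - 1*49) = (-1 + (-2)² + √2*(-2)^(3/2))*((1*2)*(4*(-2)) - 1*49) = (-1 + 4 + √2*(-2*I*√2))*(2*(-8) - 49) = (-1 + 4 - 4*I)*(-16 - 49) = (3 - 4*I)*(-65) = -195 + 260*I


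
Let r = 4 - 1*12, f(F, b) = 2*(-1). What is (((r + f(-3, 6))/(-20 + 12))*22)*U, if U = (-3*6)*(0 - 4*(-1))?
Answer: -1980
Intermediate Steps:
f(F, b) = -2
r = -8 (r = 4 - 12 = -8)
U = -72 (U = -18*(0 + 4) = -18*4 = -72)
(((r + f(-3, 6))/(-20 + 12))*22)*U = (((-8 - 2)/(-20 + 12))*22)*(-72) = (-10/(-8)*22)*(-72) = (-10*(-⅛)*22)*(-72) = ((5/4)*22)*(-72) = (55/2)*(-72) = -1980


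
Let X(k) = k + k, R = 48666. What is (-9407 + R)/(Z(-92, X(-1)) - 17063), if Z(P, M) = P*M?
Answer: -39259/16879 ≈ -2.3259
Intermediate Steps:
X(k) = 2*k
Z(P, M) = M*P
(-9407 + R)/(Z(-92, X(-1)) - 17063) = (-9407 + 48666)/((2*(-1))*(-92) - 17063) = 39259/(-2*(-92) - 17063) = 39259/(184 - 17063) = 39259/(-16879) = 39259*(-1/16879) = -39259/16879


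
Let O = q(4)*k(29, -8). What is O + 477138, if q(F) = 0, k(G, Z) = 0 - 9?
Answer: 477138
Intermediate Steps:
k(G, Z) = -9
O = 0 (O = 0*(-9) = 0)
O + 477138 = 0 + 477138 = 477138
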